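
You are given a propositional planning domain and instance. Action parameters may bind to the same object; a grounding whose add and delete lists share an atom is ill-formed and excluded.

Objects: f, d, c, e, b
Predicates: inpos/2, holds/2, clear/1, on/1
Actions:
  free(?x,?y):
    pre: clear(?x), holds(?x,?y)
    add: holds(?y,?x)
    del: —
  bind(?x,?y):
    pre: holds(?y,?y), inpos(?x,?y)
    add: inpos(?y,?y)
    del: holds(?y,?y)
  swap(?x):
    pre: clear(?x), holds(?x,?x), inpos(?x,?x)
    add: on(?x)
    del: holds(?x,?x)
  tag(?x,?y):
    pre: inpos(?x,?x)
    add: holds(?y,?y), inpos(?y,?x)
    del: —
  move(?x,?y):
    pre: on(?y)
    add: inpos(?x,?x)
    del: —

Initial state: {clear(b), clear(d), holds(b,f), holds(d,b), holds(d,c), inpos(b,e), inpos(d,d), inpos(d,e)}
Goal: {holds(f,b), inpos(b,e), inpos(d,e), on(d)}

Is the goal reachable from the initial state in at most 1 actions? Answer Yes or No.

No

1. free(b,f)  →  {clear(b), clear(d), holds(b,f), holds(d,b), holds(d,c), holds(f,b), inpos(b,e), inpos(d,d), inpos(d,e)}
2. tag(d,d)  →  {clear(b), clear(d), holds(b,f), holds(d,b), holds(d,c), holds(d,d), holds(f,b), inpos(b,e), inpos(d,d), inpos(d,e)}
3. swap(d)  →  {clear(b), clear(d), holds(b,f), holds(d,b), holds(d,c), holds(f,b), inpos(b,e), inpos(d,d), inpos(d,e), on(d)}
optimal plan length = 3; 3 > 1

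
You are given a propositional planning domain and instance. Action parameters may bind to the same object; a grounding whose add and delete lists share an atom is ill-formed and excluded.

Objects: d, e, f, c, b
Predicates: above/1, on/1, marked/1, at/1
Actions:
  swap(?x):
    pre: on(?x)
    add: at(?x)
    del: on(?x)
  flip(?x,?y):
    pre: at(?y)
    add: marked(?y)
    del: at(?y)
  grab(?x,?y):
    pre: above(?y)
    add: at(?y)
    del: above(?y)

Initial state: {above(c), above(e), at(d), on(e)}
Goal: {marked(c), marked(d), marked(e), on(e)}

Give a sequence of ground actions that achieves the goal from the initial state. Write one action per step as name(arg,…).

flip(d,d); grab(d,e); flip(d,e); grab(d,c); flip(d,c)

1. flip(d,d)  →  {above(c), above(e), marked(d), on(e)}
2. grab(d,e)  →  {above(c), at(e), marked(d), on(e)}
3. flip(d,e)  →  {above(c), marked(d), marked(e), on(e)}
4. grab(d,c)  →  {at(c), marked(d), marked(e), on(e)}
5. flip(d,c)  →  {marked(c), marked(d), marked(e), on(e)}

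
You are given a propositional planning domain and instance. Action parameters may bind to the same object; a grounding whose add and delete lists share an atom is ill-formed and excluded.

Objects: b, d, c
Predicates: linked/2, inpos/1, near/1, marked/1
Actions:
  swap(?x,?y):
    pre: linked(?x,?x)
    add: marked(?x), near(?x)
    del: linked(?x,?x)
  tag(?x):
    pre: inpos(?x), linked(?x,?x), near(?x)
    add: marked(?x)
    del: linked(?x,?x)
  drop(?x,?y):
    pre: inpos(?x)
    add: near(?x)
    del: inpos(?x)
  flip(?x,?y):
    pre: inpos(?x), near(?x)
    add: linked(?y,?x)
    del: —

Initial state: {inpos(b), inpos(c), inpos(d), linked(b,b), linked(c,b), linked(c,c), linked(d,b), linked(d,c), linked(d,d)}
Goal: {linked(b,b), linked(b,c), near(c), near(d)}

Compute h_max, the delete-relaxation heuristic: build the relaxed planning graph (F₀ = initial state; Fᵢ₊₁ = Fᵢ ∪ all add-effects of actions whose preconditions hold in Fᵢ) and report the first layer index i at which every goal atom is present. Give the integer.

F0 = init (9 atoms)
F1 = F0 ∪ {marked(b), marked(c), marked(d), near(b), near(c), near(d)}  (15 atoms)
F2 = F1 ∪ {linked(b,c), linked(b,d), linked(c,d)}  (18 atoms)
goal ⊆ F2  ⇒  h_max = 2

2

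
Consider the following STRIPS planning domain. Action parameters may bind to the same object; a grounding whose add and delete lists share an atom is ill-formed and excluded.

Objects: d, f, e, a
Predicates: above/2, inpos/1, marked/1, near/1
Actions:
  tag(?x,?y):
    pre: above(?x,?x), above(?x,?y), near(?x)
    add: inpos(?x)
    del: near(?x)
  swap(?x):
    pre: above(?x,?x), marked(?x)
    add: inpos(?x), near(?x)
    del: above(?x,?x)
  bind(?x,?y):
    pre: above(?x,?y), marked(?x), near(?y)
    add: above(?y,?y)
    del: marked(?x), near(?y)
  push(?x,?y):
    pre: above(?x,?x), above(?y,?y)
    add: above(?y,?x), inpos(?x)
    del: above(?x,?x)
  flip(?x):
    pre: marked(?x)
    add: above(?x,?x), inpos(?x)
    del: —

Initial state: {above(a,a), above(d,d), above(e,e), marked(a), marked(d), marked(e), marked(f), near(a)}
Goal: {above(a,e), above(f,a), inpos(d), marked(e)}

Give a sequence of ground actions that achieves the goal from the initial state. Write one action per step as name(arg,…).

1. swap(d)  →  {above(a,a), above(e,e), inpos(d), marked(a), marked(d), marked(e), marked(f), near(a), near(d)}
2. push(e,a)  →  {above(a,a), above(a,e), inpos(d), inpos(e), marked(a), marked(d), marked(e), marked(f), near(a), near(d)}
3. flip(f)  →  {above(a,a), above(a,e), above(f,f), inpos(d), inpos(e), inpos(f), marked(a), marked(d), marked(e), marked(f), near(a), near(d)}
4. push(a,f)  →  {above(a,e), above(f,a), above(f,f), inpos(a), inpos(d), inpos(e), inpos(f), marked(a), marked(d), marked(e), marked(f), near(a), near(d)}

swap(d); push(e,a); flip(f); push(a,f)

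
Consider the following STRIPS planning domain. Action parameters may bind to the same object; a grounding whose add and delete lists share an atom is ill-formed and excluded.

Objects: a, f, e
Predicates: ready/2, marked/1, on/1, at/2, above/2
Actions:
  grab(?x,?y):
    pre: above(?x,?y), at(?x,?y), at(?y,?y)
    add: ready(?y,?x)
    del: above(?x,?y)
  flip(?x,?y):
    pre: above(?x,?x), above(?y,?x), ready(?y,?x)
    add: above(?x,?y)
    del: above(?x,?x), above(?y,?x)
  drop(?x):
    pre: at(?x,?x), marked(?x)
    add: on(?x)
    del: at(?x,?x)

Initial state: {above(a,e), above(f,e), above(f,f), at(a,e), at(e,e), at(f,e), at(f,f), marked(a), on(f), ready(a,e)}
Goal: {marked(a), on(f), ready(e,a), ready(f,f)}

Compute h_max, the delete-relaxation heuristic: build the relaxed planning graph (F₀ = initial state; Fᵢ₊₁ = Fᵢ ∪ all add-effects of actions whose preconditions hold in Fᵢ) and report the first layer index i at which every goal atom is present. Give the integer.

1

F0 = init (10 atoms)
F1 = F0 ∪ {ready(e,a), ready(e,f), ready(f,f)}  (13 atoms)
goal ⊆ F1  ⇒  h_max = 1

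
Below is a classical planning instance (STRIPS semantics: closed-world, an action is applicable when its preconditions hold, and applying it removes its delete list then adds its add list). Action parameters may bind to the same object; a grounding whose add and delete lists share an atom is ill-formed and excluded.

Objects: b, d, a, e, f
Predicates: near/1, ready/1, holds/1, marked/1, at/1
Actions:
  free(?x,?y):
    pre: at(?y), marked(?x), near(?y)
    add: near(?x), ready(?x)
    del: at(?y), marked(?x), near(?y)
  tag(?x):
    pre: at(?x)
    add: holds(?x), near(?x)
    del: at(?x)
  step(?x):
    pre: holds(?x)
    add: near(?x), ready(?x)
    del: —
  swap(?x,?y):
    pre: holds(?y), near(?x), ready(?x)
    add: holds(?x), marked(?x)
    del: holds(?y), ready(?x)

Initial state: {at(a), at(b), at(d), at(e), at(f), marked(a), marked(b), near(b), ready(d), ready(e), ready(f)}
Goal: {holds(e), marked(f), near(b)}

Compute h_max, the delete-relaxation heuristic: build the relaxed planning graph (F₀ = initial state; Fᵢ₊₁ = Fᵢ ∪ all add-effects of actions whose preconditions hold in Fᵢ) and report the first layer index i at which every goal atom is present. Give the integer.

2

F0 = init (11 atoms)
F1 = F0 ∪ {holds(a), holds(b), holds(d), holds(e), holds(f), near(a), near(d), near(e), near(f), ready(a)}  (21 atoms)
F2 = F1 ∪ {marked(d), marked(e), marked(f), ready(b)}  (25 atoms)
goal ⊆ F2  ⇒  h_max = 2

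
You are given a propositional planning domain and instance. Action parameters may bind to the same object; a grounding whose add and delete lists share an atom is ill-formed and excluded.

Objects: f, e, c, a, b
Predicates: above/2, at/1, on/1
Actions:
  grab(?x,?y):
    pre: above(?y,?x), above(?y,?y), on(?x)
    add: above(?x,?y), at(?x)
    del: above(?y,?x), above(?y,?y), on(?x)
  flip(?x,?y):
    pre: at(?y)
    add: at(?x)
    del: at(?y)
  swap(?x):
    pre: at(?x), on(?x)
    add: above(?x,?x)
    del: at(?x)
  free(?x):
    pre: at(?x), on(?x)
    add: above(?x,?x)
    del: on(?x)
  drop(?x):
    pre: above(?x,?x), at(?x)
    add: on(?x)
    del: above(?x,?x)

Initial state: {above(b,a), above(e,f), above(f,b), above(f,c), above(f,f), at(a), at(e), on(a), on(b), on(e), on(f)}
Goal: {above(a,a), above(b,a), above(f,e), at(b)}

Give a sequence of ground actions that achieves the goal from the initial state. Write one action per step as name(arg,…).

grab(b,f); swap(e); grab(f,e); swap(a)

1. grab(b,f)  →  {above(b,a), above(b,f), above(e,f), above(f,c), at(a), at(b), at(e), on(a), on(e), on(f)}
2. swap(e)  →  {above(b,a), above(b,f), above(e,e), above(e,f), above(f,c), at(a), at(b), on(a), on(e), on(f)}
3. grab(f,e)  →  {above(b,a), above(b,f), above(f,c), above(f,e), at(a), at(b), at(f), on(a), on(e)}
4. swap(a)  →  {above(a,a), above(b,a), above(b,f), above(f,c), above(f,e), at(b), at(f), on(a), on(e)}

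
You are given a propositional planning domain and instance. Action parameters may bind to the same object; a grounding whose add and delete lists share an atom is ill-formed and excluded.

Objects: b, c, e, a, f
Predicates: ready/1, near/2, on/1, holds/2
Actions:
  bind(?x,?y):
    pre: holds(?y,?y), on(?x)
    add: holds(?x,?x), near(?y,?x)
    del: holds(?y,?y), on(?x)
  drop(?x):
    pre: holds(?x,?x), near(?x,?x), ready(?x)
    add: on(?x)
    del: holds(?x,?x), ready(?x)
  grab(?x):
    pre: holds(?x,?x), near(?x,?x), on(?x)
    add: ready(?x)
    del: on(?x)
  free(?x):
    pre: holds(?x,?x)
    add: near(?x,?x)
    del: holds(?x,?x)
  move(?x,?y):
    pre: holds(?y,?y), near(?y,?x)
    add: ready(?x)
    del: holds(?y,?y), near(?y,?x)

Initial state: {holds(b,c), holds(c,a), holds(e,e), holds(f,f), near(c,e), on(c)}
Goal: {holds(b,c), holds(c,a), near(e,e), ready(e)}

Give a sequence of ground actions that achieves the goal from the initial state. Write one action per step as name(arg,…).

bind(c,f); free(e); move(e,c)

1. bind(c,f)  →  {holds(b,c), holds(c,a), holds(c,c), holds(e,e), near(c,e), near(f,c)}
2. free(e)  →  {holds(b,c), holds(c,a), holds(c,c), near(c,e), near(e,e), near(f,c)}
3. move(e,c)  →  {holds(b,c), holds(c,a), near(e,e), near(f,c), ready(e)}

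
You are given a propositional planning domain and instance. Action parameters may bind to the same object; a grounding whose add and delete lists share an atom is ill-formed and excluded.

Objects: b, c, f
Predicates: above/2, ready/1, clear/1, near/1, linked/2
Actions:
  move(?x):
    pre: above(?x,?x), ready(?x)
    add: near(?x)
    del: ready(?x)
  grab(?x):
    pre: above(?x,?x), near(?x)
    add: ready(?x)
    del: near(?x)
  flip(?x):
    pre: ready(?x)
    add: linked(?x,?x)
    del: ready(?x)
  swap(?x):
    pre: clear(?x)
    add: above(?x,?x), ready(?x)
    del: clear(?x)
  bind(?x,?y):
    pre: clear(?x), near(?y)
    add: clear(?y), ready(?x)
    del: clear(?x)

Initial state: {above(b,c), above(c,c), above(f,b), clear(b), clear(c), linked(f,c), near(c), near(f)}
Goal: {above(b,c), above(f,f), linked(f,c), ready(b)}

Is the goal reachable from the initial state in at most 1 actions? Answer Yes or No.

No

1. bind(b,f)  →  {above(b,c), above(c,c), above(f,b), clear(c), clear(f), linked(f,c), near(c), near(f), ready(b)}
2. swap(f)  →  {above(b,c), above(c,c), above(f,b), above(f,f), clear(c), linked(f,c), near(c), near(f), ready(b), ready(f)}
optimal plan length = 2; 2 > 1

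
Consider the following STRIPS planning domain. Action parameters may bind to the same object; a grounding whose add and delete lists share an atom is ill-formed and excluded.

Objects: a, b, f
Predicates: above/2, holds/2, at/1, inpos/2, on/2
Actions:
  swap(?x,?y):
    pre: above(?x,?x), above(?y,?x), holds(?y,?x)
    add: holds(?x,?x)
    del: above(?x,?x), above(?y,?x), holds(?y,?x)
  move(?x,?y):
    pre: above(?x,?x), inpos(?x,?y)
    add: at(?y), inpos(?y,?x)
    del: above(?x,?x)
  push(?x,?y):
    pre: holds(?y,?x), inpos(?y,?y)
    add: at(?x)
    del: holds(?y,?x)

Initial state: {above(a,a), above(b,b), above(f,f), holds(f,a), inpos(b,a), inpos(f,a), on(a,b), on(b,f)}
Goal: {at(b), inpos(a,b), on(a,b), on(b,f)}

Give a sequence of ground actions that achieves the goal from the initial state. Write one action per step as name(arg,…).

move(b,a); move(a,b)

1. move(b,a)  →  {above(a,a), above(f,f), at(a), holds(f,a), inpos(a,b), inpos(b,a), inpos(f,a), on(a,b), on(b,f)}
2. move(a,b)  →  {above(f,f), at(a), at(b), holds(f,a), inpos(a,b), inpos(b,a), inpos(f,a), on(a,b), on(b,f)}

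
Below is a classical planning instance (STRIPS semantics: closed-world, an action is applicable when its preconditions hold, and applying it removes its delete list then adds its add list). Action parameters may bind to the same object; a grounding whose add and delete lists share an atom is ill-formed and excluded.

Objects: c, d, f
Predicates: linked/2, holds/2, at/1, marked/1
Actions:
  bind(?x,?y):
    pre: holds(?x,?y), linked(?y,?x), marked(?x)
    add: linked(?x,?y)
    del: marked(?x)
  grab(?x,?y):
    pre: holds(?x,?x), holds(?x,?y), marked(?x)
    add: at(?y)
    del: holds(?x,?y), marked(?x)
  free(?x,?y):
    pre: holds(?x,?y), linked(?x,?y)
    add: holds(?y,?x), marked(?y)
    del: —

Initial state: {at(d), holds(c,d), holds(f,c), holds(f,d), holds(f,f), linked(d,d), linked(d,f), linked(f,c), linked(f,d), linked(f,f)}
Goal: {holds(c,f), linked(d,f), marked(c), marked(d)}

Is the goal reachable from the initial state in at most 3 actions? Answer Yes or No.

Yes

1. free(f,c)  →  {at(d), holds(c,d), holds(c,f), holds(f,c), holds(f,d), holds(f,f), linked(d,d), linked(d,f), linked(f,c), linked(f,d), linked(f,f), marked(c)}
2. free(f,d)  →  {at(d), holds(c,d), holds(c,f), holds(d,f), holds(f,c), holds(f,d), holds(f,f), linked(d,d), linked(d,f), linked(f,c), linked(f,d), linked(f,f), marked(c), marked(d)}
optimal plan length = 2; 2 ≤ 3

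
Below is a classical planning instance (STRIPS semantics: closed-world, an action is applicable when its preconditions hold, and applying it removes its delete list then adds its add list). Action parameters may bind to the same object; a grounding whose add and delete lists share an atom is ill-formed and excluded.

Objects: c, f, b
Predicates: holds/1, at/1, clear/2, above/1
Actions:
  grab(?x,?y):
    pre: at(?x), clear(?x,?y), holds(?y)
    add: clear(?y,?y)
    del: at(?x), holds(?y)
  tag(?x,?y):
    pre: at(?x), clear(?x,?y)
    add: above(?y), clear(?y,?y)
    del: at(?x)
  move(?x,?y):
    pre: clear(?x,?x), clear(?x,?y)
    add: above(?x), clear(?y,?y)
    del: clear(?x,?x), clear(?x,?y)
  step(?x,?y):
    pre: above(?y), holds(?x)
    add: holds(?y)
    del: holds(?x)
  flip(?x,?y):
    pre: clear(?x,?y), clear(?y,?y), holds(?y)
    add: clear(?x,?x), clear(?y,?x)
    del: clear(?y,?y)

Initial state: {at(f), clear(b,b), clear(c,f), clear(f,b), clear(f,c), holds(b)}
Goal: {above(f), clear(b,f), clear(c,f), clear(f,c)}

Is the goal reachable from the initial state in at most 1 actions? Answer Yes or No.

1. flip(f,b)  →  {at(f), clear(b,f), clear(c,f), clear(f,b), clear(f,c), clear(f,f), holds(b)}
2. tag(f,f)  →  {above(f), clear(b,f), clear(c,f), clear(f,b), clear(f,c), clear(f,f), holds(b)}
optimal plan length = 2; 2 > 1

No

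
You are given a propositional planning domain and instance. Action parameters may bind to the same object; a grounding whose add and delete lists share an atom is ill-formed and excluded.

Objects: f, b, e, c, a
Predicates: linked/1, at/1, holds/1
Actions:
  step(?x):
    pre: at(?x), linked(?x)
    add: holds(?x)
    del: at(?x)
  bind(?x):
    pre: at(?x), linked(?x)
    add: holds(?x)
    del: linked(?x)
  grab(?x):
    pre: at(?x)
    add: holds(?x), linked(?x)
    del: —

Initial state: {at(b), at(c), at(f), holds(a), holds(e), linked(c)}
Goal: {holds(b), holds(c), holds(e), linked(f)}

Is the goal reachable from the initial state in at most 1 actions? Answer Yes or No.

No

1. step(c)  →  {at(b), at(f), holds(a), holds(c), holds(e), linked(c)}
2. grab(f)  →  {at(b), at(f), holds(a), holds(c), holds(e), holds(f), linked(c), linked(f)}
3. grab(b)  →  {at(b), at(f), holds(a), holds(b), holds(c), holds(e), holds(f), linked(b), linked(c), linked(f)}
optimal plan length = 3; 3 > 1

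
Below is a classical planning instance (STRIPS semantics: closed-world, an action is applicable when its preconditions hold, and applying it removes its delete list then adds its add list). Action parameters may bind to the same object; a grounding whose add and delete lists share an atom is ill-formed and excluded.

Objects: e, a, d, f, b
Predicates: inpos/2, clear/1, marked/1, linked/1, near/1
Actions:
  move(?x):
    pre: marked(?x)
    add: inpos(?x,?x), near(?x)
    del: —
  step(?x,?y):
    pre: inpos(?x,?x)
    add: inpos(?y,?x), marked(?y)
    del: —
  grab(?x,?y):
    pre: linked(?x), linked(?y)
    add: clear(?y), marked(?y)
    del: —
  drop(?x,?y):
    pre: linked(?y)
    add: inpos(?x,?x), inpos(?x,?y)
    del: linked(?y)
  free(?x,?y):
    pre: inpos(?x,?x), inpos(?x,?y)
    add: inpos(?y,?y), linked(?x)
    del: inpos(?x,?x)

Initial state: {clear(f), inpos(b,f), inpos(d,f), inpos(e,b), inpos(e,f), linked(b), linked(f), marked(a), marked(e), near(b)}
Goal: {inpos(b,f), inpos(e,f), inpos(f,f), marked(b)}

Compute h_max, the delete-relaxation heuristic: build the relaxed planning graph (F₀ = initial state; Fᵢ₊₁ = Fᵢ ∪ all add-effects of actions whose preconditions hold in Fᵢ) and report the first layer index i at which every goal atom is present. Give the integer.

1

F0 = init (10 atoms)
F1 = F0 ∪ {clear(b), inpos(a,a), inpos(a,b), inpos(a,f), inpos(b,b), inpos(d,b), inpos(d,d), inpos(e,e), inpos(f,b), inpos(f,f), marked(b), marked(f), near(a), near(e)}  (24 atoms)
goal ⊆ F1  ⇒  h_max = 1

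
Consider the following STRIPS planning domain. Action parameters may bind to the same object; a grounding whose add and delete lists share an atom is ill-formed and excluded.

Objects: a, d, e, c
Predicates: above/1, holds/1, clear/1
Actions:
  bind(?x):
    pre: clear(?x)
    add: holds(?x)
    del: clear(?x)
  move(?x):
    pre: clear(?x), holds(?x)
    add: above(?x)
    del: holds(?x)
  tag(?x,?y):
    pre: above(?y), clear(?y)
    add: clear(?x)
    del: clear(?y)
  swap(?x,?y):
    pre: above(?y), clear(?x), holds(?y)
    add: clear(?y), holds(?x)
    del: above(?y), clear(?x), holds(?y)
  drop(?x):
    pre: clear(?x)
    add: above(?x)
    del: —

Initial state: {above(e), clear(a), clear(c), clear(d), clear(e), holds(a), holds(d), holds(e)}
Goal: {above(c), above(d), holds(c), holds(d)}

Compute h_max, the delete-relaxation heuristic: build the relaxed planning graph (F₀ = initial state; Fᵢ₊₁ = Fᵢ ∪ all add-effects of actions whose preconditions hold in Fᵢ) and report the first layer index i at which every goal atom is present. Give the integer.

1

F0 = init (8 atoms)
F1 = F0 ∪ {above(a), above(c), above(d), holds(c)}  (12 atoms)
goal ⊆ F1  ⇒  h_max = 1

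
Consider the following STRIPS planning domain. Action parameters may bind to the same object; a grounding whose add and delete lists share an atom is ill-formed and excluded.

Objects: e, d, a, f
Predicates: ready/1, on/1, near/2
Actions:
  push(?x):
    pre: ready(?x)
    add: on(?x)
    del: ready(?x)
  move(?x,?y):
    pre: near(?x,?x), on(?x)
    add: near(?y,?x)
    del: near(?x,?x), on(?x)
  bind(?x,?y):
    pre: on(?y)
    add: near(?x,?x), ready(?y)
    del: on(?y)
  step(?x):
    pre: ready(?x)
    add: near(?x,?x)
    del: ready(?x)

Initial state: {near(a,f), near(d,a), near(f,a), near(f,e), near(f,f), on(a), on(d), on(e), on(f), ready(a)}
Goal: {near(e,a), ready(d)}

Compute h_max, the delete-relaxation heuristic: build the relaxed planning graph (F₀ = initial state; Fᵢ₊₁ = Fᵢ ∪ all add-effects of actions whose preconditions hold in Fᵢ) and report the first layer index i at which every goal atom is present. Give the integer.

F0 = init (10 atoms)
F1 = F0 ∪ {near(a,a), near(d,d), near(d,f), near(e,e), near(e,f), ready(d), ready(e), ready(f)}  (18 atoms)
F2 = F1 ∪ {near(a,d), near(a,e), near(d,e), near(e,a), near(e,d), near(f,d)}  (24 atoms)
goal ⊆ F2  ⇒  h_max = 2

2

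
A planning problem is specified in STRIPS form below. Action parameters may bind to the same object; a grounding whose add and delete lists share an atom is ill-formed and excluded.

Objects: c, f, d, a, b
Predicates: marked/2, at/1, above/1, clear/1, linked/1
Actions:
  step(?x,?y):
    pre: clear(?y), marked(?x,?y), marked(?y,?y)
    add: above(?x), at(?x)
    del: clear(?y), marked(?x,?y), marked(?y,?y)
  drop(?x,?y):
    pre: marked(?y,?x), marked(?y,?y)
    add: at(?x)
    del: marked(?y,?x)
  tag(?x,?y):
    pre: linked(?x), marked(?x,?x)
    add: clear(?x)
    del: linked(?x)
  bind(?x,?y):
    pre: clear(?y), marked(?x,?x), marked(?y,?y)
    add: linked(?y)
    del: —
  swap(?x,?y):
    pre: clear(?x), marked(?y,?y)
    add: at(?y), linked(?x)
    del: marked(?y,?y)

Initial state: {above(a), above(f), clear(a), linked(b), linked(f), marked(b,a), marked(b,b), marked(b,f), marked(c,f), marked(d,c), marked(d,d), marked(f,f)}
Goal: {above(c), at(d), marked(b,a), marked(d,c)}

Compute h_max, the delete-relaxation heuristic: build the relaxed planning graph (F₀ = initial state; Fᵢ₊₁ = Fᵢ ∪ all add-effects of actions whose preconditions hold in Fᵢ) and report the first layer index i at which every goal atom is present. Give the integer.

F0 = init (12 atoms)
F1 = F0 ∪ {at(a), at(b), at(c), at(d), at(f), clear(b), clear(f), linked(a)}  (20 atoms)
F2 = F1 ∪ {above(b), above(c)}  (22 atoms)
goal ⊆ F2  ⇒  h_max = 2

2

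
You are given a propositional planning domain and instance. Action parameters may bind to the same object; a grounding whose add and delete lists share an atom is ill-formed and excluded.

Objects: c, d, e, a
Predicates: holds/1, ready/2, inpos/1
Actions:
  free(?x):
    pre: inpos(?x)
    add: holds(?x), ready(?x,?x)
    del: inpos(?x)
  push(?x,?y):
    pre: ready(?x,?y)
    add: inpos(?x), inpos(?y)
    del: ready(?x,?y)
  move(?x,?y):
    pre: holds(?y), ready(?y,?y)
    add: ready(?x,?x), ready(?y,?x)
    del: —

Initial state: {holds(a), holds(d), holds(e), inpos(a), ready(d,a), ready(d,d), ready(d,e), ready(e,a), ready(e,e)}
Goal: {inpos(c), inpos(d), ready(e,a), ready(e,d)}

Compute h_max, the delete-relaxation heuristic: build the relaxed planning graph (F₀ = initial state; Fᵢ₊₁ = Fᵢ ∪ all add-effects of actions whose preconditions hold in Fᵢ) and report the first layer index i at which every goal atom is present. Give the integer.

F0 = init (9 atoms)
F1 = F0 ∪ {inpos(d), inpos(e), ready(a,a), ready(c,c), ready(d,c), ready(e,c), ready(e,d)}  (16 atoms)
F2 = F1 ∪ {inpos(c), ready(a,c), ready(a,d), ready(a,e)}  (20 atoms)
goal ⊆ F2  ⇒  h_max = 2

2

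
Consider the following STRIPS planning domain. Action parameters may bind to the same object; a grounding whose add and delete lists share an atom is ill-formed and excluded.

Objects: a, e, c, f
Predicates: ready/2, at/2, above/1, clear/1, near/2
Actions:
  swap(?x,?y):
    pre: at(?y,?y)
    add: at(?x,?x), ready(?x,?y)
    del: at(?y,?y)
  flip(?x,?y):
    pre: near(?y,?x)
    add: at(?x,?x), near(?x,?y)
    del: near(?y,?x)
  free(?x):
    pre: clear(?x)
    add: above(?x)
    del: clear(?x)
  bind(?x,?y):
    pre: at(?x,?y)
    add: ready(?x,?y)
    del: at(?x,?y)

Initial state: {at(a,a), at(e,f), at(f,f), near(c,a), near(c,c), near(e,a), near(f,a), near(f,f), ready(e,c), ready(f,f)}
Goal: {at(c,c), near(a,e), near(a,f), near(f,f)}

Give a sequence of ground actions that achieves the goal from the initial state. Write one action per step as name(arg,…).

swap(c,a); flip(a,e); flip(a,f)

1. swap(c,a)  →  {at(c,c), at(e,f), at(f,f), near(c,a), near(c,c), near(e,a), near(f,a), near(f,f), ready(c,a), ready(e,c), ready(f,f)}
2. flip(a,e)  →  {at(a,a), at(c,c), at(e,f), at(f,f), near(a,e), near(c,a), near(c,c), near(f,a), near(f,f), ready(c,a), ready(e,c), ready(f,f)}
3. flip(a,f)  →  {at(a,a), at(c,c), at(e,f), at(f,f), near(a,e), near(a,f), near(c,a), near(c,c), near(f,f), ready(c,a), ready(e,c), ready(f,f)}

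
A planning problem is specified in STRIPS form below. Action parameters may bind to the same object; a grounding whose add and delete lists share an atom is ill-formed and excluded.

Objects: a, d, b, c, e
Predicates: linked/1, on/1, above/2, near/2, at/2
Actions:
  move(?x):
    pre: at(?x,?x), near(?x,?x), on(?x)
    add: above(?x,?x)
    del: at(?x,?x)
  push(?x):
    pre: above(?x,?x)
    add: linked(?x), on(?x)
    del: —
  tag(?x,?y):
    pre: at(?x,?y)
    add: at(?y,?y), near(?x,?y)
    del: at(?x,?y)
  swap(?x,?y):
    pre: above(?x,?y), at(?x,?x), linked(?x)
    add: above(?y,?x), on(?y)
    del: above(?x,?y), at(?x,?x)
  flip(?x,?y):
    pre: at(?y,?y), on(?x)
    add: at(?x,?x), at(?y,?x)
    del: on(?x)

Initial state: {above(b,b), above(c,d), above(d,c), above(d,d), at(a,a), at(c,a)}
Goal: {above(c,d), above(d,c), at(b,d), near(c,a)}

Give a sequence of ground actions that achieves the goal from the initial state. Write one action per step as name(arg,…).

1. push(d)  →  {above(b,b), above(c,d), above(d,c), above(d,d), at(a,a), at(c,a), linked(d), on(d)}
2. push(b)  →  {above(b,b), above(c,d), above(d,c), above(d,d), at(a,a), at(c,a), linked(b), linked(d), on(b), on(d)}
3. tag(c,a)  →  {above(b,b), above(c,d), above(d,c), above(d,d), at(a,a), linked(b), linked(d), near(c,a), on(b), on(d)}
4. flip(b,a)  →  {above(b,b), above(c,d), above(d,c), above(d,d), at(a,a), at(a,b), at(b,b), linked(b), linked(d), near(c,a), on(d)}
5. flip(d,b)  →  {above(b,b), above(c,d), above(d,c), above(d,d), at(a,a), at(a,b), at(b,b), at(b,d), at(d,d), linked(b), linked(d), near(c,a)}

push(d); push(b); tag(c,a); flip(b,a); flip(d,b)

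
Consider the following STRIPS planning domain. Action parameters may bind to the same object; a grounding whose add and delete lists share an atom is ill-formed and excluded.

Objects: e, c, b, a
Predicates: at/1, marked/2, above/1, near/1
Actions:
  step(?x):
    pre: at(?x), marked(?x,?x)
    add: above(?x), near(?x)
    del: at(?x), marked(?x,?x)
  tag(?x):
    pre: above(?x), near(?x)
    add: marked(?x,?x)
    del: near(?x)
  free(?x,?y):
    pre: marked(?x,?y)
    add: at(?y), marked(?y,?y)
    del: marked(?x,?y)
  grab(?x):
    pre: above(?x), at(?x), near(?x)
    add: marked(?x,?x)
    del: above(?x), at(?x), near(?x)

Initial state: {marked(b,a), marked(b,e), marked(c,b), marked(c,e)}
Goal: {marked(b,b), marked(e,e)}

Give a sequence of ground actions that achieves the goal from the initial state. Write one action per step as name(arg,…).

free(c,e); free(c,b)

1. free(c,e)  →  {at(e), marked(b,a), marked(b,e), marked(c,b), marked(e,e)}
2. free(c,b)  →  {at(b), at(e), marked(b,a), marked(b,b), marked(b,e), marked(e,e)}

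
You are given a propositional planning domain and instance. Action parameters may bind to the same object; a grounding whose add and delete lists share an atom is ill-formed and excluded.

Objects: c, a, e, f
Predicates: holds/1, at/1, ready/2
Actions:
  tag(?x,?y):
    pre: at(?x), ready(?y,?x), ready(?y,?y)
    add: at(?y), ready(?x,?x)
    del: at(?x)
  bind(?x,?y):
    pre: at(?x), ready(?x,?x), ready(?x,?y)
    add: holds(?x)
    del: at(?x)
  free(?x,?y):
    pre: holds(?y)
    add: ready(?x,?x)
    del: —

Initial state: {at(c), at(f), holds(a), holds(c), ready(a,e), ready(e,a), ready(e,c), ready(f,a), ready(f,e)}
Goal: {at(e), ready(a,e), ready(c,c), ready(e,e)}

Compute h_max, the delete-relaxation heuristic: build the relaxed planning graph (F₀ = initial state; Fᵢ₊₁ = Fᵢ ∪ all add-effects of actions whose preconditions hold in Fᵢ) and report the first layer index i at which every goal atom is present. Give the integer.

F0 = init (9 atoms)
F1 = F0 ∪ {ready(a,a), ready(c,c), ready(e,e), ready(f,f)}  (13 atoms)
F2 = F1 ∪ {at(e), holds(f)}  (15 atoms)
goal ⊆ F2  ⇒  h_max = 2

2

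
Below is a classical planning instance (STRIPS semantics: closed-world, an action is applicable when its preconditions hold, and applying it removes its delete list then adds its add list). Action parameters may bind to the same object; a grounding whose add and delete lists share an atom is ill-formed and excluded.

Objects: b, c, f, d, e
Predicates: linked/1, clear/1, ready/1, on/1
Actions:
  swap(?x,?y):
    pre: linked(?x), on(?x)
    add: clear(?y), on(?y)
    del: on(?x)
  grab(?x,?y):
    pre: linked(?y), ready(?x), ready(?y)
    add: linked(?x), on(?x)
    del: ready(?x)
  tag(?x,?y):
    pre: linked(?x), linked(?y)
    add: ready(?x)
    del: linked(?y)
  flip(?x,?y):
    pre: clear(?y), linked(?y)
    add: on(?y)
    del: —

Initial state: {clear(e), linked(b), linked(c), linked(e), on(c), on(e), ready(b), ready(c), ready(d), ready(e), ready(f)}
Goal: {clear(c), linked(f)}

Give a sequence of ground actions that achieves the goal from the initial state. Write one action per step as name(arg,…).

1. swap(e,c)  →  {clear(c), clear(e), linked(b), linked(c), linked(e), on(c), ready(b), ready(c), ready(d), ready(e), ready(f)}
2. grab(f,b)  →  {clear(c), clear(e), linked(b), linked(c), linked(e), linked(f), on(c), on(f), ready(b), ready(c), ready(d), ready(e)}

swap(e,c); grab(f,b)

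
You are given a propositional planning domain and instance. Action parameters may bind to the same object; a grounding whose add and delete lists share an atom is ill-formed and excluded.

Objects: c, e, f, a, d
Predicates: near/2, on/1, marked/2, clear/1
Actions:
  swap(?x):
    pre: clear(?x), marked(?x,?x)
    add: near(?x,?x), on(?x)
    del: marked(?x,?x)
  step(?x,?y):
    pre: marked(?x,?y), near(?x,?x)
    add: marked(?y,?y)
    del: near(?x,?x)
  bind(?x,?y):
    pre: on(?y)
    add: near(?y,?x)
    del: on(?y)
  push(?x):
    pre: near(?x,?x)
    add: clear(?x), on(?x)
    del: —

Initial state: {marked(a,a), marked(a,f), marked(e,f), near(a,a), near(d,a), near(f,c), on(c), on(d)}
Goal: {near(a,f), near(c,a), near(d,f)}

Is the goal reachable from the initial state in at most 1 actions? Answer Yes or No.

No

1. bind(f,d)  →  {marked(a,a), marked(a,f), marked(e,f), near(a,a), near(d,a), near(d,f), near(f,c), on(c)}
2. bind(a,c)  →  {marked(a,a), marked(a,f), marked(e,f), near(a,a), near(c,a), near(d,a), near(d,f), near(f,c)}
3. push(a)  →  {clear(a), marked(a,a), marked(a,f), marked(e,f), near(a,a), near(c,a), near(d,a), near(d,f), near(f,c), on(a)}
4. bind(f,a)  →  {clear(a), marked(a,a), marked(a,f), marked(e,f), near(a,a), near(a,f), near(c,a), near(d,a), near(d,f), near(f,c)}
optimal plan length = 4; 4 > 1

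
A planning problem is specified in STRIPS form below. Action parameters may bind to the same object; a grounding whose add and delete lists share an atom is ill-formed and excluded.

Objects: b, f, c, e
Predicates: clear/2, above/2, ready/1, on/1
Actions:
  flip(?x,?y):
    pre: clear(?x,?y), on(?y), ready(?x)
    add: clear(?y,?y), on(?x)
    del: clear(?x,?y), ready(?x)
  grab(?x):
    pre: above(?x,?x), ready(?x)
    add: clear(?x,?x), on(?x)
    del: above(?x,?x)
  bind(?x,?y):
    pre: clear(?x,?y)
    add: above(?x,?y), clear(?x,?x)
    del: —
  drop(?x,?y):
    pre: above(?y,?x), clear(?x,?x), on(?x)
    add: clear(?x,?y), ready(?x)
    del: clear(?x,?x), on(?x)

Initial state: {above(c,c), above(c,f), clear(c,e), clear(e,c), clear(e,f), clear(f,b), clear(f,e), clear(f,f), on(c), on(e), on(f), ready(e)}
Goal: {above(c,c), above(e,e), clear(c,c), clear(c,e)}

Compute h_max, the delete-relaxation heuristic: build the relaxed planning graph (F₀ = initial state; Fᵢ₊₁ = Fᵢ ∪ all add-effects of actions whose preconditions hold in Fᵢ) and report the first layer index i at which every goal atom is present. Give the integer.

2

F0 = init (12 atoms)
F1 = F0 ∪ {above(c,e), above(e,c), above(e,f), above(f,b), above(f,e), above(f,f), clear(c,c), clear(e,e), clear(f,c), ready(f)}  (22 atoms)
F2 = F1 ∪ {above(e,e), above(f,c), ready(c)}  (25 atoms)
goal ⊆ F2  ⇒  h_max = 2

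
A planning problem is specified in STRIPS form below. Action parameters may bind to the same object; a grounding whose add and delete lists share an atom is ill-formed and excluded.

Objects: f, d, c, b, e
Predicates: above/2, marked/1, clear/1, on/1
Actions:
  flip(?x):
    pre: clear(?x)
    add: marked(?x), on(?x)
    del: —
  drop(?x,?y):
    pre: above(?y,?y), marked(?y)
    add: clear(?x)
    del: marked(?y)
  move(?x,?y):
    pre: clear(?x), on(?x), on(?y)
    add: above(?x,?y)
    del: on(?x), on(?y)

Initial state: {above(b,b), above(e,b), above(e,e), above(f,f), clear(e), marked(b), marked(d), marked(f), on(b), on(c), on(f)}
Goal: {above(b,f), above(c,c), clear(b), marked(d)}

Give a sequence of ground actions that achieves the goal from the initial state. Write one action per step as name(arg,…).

drop(c,f); drop(b,b); move(c,c); move(b,f)

1. drop(c,f)  →  {above(b,b), above(e,b), above(e,e), above(f,f), clear(c), clear(e), marked(b), marked(d), on(b), on(c), on(f)}
2. drop(b,b)  →  {above(b,b), above(e,b), above(e,e), above(f,f), clear(b), clear(c), clear(e), marked(d), on(b), on(c), on(f)}
3. move(c,c)  →  {above(b,b), above(c,c), above(e,b), above(e,e), above(f,f), clear(b), clear(c), clear(e), marked(d), on(b), on(f)}
4. move(b,f)  →  {above(b,b), above(b,f), above(c,c), above(e,b), above(e,e), above(f,f), clear(b), clear(c), clear(e), marked(d)}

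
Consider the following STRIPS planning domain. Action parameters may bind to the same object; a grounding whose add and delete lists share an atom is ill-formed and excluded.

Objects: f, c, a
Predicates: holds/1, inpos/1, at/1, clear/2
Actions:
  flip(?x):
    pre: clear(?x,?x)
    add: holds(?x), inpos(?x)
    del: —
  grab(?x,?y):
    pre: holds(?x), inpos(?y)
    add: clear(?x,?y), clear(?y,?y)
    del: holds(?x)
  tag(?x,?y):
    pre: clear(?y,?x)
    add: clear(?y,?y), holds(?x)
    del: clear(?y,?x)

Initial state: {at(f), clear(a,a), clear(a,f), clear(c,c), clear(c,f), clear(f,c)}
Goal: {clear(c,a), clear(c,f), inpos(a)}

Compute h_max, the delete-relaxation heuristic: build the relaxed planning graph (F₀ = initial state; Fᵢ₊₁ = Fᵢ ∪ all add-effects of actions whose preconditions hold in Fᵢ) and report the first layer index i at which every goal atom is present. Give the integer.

F0 = init (6 atoms)
F1 = F0 ∪ {clear(f,f), holds(a), holds(c), holds(f), inpos(a), inpos(c)}  (12 atoms)
F2 = F1 ∪ {clear(a,c), clear(c,a), clear(f,a), inpos(f)}  (16 atoms)
goal ⊆ F2  ⇒  h_max = 2

2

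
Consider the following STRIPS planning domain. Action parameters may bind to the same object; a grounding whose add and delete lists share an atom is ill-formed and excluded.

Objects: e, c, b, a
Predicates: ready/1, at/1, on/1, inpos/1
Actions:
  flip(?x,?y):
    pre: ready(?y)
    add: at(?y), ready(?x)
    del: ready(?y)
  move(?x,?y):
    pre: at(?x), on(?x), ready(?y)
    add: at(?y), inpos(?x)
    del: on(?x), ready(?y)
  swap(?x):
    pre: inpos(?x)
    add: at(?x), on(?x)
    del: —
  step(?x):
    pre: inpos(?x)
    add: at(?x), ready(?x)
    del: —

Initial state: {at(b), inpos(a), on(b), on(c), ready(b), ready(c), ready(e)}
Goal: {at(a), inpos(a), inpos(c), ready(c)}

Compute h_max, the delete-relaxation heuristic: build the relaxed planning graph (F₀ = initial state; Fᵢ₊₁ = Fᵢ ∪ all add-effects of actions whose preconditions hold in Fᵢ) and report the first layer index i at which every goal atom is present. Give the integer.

F0 = init (7 atoms)
F1 = F0 ∪ {at(a), at(c), at(e), inpos(b), on(a), ready(a)}  (13 atoms)
F2 = F1 ∪ {inpos(c)}  (14 atoms)
goal ⊆ F2  ⇒  h_max = 2

2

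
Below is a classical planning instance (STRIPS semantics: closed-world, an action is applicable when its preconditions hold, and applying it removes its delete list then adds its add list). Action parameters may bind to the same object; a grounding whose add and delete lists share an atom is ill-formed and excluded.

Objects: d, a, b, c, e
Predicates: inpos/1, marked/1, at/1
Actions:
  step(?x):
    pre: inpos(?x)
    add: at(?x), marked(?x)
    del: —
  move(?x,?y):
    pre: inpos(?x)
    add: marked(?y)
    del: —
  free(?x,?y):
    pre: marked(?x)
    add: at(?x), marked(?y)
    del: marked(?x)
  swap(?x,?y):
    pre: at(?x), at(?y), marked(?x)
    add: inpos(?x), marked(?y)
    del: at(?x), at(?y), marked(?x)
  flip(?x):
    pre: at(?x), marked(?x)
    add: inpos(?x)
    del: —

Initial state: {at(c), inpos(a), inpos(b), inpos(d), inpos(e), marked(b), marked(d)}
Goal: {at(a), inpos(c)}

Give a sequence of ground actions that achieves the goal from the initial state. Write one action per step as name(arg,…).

step(a); move(d,c); flip(c)

1. step(a)  →  {at(a), at(c), inpos(a), inpos(b), inpos(d), inpos(e), marked(a), marked(b), marked(d)}
2. move(d,c)  →  {at(a), at(c), inpos(a), inpos(b), inpos(d), inpos(e), marked(a), marked(b), marked(c), marked(d)}
3. flip(c)  →  {at(a), at(c), inpos(a), inpos(b), inpos(c), inpos(d), inpos(e), marked(a), marked(b), marked(c), marked(d)}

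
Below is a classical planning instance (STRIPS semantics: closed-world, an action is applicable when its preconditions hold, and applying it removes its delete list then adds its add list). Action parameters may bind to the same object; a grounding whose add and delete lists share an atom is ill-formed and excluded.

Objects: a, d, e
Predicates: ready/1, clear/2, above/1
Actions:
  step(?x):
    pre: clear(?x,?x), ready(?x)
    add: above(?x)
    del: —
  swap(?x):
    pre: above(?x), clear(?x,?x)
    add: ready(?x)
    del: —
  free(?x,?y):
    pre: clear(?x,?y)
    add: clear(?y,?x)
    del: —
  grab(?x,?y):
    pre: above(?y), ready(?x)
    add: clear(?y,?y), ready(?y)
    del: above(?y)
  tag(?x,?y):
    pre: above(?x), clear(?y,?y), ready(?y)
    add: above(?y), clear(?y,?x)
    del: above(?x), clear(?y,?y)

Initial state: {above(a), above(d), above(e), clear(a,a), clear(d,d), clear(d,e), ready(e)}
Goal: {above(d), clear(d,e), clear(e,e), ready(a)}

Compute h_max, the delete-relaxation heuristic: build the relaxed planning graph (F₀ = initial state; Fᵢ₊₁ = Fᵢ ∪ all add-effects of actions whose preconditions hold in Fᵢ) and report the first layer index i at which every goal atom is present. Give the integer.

F0 = init (7 atoms)
F1 = F0 ∪ {clear(e,d), clear(e,e), ready(a), ready(d)}  (11 atoms)
goal ⊆ F1  ⇒  h_max = 1

1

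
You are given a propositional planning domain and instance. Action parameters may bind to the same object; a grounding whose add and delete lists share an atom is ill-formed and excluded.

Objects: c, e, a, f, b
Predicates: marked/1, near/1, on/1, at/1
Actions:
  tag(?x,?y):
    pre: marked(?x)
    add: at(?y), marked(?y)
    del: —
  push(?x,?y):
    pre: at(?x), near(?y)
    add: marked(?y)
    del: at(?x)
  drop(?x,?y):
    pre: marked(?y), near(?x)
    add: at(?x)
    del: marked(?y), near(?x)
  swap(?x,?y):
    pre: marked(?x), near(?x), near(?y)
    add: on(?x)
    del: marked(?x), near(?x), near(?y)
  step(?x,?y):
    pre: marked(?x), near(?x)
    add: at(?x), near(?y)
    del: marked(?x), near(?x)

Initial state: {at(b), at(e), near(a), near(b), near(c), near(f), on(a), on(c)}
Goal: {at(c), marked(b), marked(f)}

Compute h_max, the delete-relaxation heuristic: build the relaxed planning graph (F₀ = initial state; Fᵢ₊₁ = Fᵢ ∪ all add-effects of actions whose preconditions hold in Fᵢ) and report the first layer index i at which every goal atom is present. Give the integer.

F0 = init (8 atoms)
F1 = F0 ∪ {marked(a), marked(b), marked(c), marked(f)}  (12 atoms)
F2 = F1 ∪ {at(a), at(c), at(f), marked(e), near(e), on(b), on(f)}  (19 atoms)
goal ⊆ F2  ⇒  h_max = 2

2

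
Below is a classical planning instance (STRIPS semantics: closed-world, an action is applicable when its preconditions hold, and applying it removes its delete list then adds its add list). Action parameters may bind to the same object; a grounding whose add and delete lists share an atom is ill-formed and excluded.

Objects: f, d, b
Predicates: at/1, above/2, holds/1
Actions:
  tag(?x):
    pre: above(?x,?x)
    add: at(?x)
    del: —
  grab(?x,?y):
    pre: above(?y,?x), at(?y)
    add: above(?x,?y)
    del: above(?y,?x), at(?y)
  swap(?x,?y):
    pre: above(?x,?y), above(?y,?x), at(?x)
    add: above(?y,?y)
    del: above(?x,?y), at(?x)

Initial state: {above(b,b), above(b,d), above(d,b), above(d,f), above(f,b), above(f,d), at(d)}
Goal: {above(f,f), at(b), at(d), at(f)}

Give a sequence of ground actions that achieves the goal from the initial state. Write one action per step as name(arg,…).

1. tag(b)  →  {above(b,b), above(b,d), above(d,b), above(d,f), above(f,b), above(f,d), at(b), at(d)}
2. swap(d,f)  →  {above(b,b), above(b,d), above(d,b), above(f,b), above(f,d), above(f,f), at(b)}
3. tag(f)  →  {above(b,b), above(b,d), above(d,b), above(f,b), above(f,d), above(f,f), at(b), at(f)}
4. swap(b,d)  →  {above(b,b), above(d,b), above(d,d), above(f,b), above(f,d), above(f,f), at(f)}
5. tag(d)  →  {above(b,b), above(d,b), above(d,d), above(f,b), above(f,d), above(f,f), at(d), at(f)}
6. tag(b)  →  {above(b,b), above(d,b), above(d,d), above(f,b), above(f,d), above(f,f), at(b), at(d), at(f)}

tag(b); swap(d,f); tag(f); swap(b,d); tag(d); tag(b)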